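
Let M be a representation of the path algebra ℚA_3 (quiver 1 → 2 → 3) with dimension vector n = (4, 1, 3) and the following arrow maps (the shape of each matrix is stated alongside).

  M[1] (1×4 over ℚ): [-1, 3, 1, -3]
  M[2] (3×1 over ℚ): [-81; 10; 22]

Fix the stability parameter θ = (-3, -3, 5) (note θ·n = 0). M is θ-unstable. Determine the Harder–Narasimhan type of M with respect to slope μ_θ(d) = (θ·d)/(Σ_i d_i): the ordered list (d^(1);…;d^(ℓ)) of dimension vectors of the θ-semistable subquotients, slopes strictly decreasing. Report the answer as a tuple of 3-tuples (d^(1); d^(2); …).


Interval decomposition of M: I[1,1]^3, I[1,3], I[3,3]^2.
HN type (ℓ=2): μ^(1)=5; μ^(2)=-3

((0, 0, 3); (4, 1, 0))


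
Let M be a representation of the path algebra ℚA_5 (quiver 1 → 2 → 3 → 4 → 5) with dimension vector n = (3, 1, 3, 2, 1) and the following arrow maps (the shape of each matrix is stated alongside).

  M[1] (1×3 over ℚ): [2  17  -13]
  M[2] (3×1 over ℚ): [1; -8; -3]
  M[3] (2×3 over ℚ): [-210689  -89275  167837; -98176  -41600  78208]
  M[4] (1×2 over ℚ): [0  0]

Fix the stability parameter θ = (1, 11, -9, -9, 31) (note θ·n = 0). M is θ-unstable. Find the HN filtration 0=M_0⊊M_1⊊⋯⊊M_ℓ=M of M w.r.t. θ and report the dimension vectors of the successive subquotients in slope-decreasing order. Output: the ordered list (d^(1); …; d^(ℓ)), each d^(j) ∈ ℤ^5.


Via rank(M_{q-1}∘⋯∘M_p): M ≅ I[1,1]^2, I[1,3], I[3,3], I[3,4], I[4,4], I[5,5].
μ_θ-semistable layers: μ^(1)=31; μ^(2)=1; μ^(3)=-9

((0, 0, 0, 0, 1); (3, 1, 1, 0, 0); (0, 0, 2, 2, 0))


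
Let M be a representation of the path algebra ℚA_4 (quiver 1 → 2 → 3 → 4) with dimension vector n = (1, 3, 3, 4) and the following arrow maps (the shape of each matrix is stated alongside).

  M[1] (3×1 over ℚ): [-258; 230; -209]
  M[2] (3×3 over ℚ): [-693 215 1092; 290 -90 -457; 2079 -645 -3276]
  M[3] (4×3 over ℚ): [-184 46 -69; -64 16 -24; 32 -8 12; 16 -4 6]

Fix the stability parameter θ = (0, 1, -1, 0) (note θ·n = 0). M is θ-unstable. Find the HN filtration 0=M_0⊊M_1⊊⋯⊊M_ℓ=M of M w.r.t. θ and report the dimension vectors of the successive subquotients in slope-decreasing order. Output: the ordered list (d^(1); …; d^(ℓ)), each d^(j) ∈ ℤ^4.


Barcode: M ≅ I[1,4], I[2,2], I[2,3], I[3,3], I[4,4]^3. HN layers by μ_θ (3 steps, strictly decreasing):
  μ^(1)=1; μ^(2)=0; μ^(3)=-1

((0, 1, 0, 0); (1, 2, 2, 4); (0, 0, 1, 0))


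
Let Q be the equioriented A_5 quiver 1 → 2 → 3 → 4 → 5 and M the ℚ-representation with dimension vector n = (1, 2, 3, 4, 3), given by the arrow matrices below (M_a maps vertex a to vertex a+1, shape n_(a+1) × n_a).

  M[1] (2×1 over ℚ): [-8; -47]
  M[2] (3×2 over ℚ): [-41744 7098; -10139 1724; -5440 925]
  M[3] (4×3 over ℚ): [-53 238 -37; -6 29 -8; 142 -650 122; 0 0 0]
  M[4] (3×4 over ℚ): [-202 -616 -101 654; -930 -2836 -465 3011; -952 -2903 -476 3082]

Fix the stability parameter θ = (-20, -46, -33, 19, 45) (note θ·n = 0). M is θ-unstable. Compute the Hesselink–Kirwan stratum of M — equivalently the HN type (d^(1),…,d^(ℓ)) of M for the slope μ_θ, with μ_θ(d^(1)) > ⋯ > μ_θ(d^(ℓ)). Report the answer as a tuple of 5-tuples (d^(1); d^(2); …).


Via rank(M_{q-1}∘⋯∘M_p): M ≅ I[1,4], I[2,5], I[3,3], I[4,5]^2.
μ_θ-semistable layers: μ^(1)=45; μ^(2)=19; μ^(3)=-33; μ^(4)=-46

((0, 0, 0, 0, 3); (0, 0, 0, 4, 0); (1, 1, 3, 0, 0); (0, 1, 0, 0, 0))


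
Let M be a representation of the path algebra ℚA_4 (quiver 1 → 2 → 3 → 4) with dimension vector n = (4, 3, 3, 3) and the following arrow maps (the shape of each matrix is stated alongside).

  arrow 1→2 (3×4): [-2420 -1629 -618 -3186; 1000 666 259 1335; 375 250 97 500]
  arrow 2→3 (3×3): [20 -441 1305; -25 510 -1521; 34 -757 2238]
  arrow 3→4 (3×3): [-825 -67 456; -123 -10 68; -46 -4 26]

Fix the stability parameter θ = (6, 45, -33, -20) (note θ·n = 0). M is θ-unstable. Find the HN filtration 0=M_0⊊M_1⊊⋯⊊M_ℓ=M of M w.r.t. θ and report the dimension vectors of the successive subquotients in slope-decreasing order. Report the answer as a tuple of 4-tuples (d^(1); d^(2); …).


Via rank(M_{q-1}∘⋯∘M_p): M ≅ I[1,1], I[1,4]^3.
μ_θ-semistable layers: μ^(1)=6; μ^(2)=-1/2

((1, 0, 0, 0); (3, 3, 3, 3))


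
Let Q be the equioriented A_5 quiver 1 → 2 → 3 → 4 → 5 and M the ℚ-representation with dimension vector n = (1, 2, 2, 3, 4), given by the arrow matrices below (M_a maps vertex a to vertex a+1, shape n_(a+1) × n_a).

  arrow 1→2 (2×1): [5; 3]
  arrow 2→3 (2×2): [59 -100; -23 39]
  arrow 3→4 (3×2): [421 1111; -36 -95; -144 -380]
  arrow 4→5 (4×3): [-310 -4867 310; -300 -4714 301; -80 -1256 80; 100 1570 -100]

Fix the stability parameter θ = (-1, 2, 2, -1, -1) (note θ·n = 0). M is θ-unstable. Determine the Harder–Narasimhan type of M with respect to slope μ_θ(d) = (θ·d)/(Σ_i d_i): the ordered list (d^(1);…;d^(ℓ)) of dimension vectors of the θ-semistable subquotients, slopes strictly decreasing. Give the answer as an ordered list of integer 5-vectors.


Via rank(M_{q-1}∘⋯∘M_p): M ≅ I[1,4], I[2,5], I[4,5], I[5,5]^2.
μ_θ-semistable layers: μ^(1)=1; μ^(2)=1/2; μ^(3)=-1

((0, 1, 1, 1, 0); (0, 1, 1, 1, 1); (1, 0, 0, 1, 3))


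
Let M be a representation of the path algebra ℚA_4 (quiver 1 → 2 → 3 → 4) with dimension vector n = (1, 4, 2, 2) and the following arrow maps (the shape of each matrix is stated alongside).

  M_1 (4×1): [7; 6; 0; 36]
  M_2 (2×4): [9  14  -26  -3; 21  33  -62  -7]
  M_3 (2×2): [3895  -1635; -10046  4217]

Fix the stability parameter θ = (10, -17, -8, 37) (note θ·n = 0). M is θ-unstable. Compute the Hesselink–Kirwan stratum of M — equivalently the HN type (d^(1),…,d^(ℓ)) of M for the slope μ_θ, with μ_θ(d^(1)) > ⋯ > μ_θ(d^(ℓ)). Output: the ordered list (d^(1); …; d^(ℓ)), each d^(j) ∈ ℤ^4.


Via rank(M_{q-1}∘⋯∘M_p): M ≅ I[1,4], I[2,2]^2, I[2,4].
μ_θ-semistable layers: μ^(1)=37; μ^(2)=-5; μ^(3)=-8; μ^(4)=-17

((0, 0, 0, 2); (1, 1, 1, 0); (0, 0, 1, 0); (0, 3, 0, 0))


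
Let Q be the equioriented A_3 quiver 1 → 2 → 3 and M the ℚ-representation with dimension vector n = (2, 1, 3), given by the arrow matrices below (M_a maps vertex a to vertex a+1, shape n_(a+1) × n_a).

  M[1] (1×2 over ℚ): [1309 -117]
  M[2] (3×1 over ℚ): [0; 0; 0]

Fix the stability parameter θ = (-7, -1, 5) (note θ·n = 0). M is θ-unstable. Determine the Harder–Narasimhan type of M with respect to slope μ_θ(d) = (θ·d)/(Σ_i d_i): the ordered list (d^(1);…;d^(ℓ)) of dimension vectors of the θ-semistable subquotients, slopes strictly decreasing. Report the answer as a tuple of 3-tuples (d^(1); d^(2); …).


Via rank(M_{q-1}∘⋯∘M_p): M ≅ I[1,1], I[1,2], I[3,3]^3.
μ_θ-semistable layers: μ^(1)=5; μ^(2)=-1; μ^(3)=-7

((0, 0, 3); (0, 1, 0); (2, 0, 0))


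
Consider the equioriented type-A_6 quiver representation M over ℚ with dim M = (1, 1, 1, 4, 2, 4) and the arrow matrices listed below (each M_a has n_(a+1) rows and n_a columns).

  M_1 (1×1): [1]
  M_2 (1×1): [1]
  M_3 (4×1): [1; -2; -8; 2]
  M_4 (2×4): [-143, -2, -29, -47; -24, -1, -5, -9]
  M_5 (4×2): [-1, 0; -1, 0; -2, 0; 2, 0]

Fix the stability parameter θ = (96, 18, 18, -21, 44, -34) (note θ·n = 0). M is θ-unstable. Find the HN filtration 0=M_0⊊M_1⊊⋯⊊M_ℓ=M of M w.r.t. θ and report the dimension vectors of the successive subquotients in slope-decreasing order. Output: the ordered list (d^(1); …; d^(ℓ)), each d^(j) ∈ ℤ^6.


Barcode: M ≅ I[1,6], I[4,4]^2, I[4,5], I[6,6]^3. HN layers by μ_θ (4 steps, strictly decreasing):
  μ^(1)=44; μ^(2)=121/6; μ^(3)=-21; μ^(4)=-34

((0, 0, 0, 0, 1, 0); (1, 1, 1, 1, 1, 1); (0, 0, 0, 3, 0, 0); (0, 0, 0, 0, 0, 3))


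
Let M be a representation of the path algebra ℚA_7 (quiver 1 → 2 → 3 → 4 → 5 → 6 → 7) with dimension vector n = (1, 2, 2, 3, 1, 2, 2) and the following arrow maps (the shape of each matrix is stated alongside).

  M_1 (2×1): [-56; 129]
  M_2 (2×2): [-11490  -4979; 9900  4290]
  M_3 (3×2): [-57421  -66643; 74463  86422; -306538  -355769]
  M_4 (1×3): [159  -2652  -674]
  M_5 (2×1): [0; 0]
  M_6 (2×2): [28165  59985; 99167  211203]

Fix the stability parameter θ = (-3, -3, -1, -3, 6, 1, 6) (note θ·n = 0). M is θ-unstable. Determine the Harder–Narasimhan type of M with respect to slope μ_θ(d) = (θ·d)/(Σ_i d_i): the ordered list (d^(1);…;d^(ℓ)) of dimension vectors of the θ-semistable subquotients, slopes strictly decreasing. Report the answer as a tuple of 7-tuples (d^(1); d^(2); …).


Barcode: M ≅ I[1,5], I[2,2], I[3,4], I[4,4], I[6,6], I[6,7], I[7,7]. HN layers by μ_θ (4 steps, strictly decreasing):
  μ^(1)=6; μ^(2)=1; μ^(3)=-2; μ^(4)=-3

((0, 0, 0, 0, 1, 0, 2); (0, 0, 0, 0, 0, 2, 0); (0, 0, 2, 2, 0, 0, 0); (1, 2, 0, 1, 0, 0, 0))


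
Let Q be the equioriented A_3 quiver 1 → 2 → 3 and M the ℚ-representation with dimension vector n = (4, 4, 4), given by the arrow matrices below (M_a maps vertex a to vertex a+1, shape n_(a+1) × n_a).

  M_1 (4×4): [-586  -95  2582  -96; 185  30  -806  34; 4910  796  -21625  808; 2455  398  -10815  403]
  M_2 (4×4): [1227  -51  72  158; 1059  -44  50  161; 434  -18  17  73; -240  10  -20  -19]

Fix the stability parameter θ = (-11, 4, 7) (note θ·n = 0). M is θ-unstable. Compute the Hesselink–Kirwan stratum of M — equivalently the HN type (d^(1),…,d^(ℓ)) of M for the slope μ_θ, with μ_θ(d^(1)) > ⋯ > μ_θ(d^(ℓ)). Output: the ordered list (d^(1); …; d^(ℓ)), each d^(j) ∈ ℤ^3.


Interval decomposition of M: I[1,3]^4.
HN type (ℓ=3): μ^(1)=7; μ^(2)=4; μ^(3)=-11

((0, 0, 4); (0, 4, 0); (4, 0, 0))


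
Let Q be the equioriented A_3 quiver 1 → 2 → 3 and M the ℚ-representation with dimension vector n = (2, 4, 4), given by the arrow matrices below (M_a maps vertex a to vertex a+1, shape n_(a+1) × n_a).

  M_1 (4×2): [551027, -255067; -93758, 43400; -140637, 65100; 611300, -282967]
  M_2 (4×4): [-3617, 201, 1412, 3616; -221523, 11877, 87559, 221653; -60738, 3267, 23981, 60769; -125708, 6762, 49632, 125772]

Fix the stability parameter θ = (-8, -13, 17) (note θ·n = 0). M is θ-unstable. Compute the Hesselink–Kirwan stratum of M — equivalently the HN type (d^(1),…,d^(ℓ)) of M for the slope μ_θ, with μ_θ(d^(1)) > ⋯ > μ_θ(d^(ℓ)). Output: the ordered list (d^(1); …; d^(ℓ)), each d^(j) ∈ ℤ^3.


Barcode: M ≅ I[1,2], I[1,3], I[2,3]^2, I[3,3]. HN layers by μ_θ (3 steps, strictly decreasing):
  μ^(1)=17; μ^(2)=-21/2; μ^(3)=-13

((0, 0, 4); (2, 2, 0); (0, 2, 0))


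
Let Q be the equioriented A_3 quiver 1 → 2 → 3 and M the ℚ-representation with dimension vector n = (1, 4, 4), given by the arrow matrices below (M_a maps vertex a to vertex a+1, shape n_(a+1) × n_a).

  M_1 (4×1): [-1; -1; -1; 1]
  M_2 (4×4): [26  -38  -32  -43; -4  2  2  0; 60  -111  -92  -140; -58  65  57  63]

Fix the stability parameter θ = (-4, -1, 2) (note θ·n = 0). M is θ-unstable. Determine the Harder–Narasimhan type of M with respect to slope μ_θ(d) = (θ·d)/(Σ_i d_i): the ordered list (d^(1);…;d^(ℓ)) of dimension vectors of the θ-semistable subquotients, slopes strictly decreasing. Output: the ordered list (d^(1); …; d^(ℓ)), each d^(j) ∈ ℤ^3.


Barcode: M ≅ I[1,3], I[2,3]^3. HN layers by μ_θ (3 steps, strictly decreasing):
  μ^(1)=2; μ^(2)=-1; μ^(3)=-4

((0, 0, 4); (0, 4, 0); (1, 0, 0))


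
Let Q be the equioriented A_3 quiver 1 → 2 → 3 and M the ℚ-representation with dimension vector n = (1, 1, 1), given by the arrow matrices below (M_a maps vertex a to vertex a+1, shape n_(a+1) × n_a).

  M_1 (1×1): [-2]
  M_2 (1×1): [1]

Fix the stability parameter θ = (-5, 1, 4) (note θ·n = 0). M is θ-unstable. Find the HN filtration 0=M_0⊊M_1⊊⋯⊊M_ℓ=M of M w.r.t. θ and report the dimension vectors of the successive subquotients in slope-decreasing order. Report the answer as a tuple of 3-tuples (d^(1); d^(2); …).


Interval decomposition of M: I[1,3].
HN type (ℓ=3): μ^(1)=4; μ^(2)=1; μ^(3)=-5

((0, 0, 1); (0, 1, 0); (1, 0, 0))


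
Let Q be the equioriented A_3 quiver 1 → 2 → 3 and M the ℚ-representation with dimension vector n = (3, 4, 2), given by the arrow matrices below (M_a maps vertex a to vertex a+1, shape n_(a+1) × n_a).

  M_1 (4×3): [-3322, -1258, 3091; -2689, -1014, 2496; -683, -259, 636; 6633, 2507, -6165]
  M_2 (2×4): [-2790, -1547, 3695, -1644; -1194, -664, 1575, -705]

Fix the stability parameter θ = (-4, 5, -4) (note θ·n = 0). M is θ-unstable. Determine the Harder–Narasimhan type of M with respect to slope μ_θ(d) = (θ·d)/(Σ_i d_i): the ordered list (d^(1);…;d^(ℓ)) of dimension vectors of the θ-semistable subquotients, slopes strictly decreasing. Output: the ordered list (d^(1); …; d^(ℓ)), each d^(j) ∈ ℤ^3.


Via rank(M_{q-1}∘⋯∘M_p): M ≅ I[1,2], I[1,3]^2, I[2,2].
μ_θ-semistable layers: μ^(1)=5; μ^(2)=1/2; μ^(3)=-4

((0, 2, 0); (0, 2, 2); (3, 0, 0))


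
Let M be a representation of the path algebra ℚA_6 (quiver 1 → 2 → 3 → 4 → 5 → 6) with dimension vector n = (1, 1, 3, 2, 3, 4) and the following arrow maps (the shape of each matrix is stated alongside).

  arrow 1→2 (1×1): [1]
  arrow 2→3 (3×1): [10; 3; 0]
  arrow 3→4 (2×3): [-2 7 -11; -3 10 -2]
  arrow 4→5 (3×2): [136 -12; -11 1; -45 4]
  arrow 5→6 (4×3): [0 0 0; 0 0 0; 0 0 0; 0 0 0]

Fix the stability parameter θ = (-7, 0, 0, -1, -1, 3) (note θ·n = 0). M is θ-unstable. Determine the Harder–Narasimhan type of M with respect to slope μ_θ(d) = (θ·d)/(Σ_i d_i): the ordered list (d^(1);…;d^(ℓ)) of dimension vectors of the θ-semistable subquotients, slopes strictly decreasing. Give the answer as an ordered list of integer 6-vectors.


Barcode: M ≅ I[1,5], I[3,3], I[3,5], I[5,5], I[6,6]^4. HN layers by μ_θ (6 steps, strictly decreasing):
  μ^(1)=3; μ^(2)=0; μ^(3)=-1/2; μ^(4)=-2/3; μ^(5)=-1; μ^(6)=-7

((0, 0, 0, 0, 0, 4); (0, 0, 1, 0, 0, 0); (0, 1, 1, 1, 1, 0); (0, 0, 1, 1, 1, 0); (0, 0, 0, 0, 1, 0); (1, 0, 0, 0, 0, 0))


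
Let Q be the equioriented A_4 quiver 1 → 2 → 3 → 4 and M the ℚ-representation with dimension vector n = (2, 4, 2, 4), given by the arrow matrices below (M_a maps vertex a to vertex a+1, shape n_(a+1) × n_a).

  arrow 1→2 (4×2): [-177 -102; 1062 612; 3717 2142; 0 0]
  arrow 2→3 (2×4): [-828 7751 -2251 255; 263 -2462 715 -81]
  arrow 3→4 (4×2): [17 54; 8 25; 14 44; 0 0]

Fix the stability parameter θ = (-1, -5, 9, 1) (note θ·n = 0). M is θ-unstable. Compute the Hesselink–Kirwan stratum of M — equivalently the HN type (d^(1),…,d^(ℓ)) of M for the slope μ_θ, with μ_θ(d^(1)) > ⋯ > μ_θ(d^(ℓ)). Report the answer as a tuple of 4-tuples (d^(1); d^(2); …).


Interval decomposition of M: I[1,1], I[1,4], I[2,2]^2, I[2,4], I[4,4]^2.
HN type (ℓ=5): μ^(1)=5; μ^(2)=1; μ^(3)=-1; μ^(4)=-3; μ^(5)=-5

((0, 0, 2, 2); (0, 0, 0, 2); (1, 0, 0, 0); (1, 1, 0, 0); (0, 3, 0, 0))


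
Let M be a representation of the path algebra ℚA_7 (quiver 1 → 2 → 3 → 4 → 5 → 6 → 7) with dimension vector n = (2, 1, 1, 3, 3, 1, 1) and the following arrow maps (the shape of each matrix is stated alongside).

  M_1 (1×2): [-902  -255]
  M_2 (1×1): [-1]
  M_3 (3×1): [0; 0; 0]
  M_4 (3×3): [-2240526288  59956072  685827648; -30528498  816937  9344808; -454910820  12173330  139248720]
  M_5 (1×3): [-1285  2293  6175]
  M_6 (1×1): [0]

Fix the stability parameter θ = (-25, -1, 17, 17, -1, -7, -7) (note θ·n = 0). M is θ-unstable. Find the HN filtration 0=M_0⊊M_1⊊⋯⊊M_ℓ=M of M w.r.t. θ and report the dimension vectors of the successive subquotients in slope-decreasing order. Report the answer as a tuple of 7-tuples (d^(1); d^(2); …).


Interval decomposition of M: I[1,1], I[1,3], I[4,4]^2, I[4,6], I[5,5]^2, I[7,7].
HN type (ℓ=5): μ^(1)=17; μ^(2)=3; μ^(3)=-1; μ^(4)=-7; μ^(5)=-25

((0, 0, 1, 2, 0, 0, 0); (0, 0, 0, 1, 1, 1, 0); (0, 1, 0, 0, 2, 0, 0); (0, 0, 0, 0, 0, 0, 1); (2, 0, 0, 0, 0, 0, 0))


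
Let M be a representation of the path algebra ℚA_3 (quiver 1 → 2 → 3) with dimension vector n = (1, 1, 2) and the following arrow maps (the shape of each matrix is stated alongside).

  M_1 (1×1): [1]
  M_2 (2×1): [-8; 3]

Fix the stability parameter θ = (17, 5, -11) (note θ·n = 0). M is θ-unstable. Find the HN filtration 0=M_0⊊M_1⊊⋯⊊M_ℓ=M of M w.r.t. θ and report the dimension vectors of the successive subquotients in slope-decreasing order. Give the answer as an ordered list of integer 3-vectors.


Interval decomposition of M: I[1,3], I[3,3].
HN type (ℓ=2): μ^(1)=11/3; μ^(2)=-11

((1, 1, 1); (0, 0, 1))


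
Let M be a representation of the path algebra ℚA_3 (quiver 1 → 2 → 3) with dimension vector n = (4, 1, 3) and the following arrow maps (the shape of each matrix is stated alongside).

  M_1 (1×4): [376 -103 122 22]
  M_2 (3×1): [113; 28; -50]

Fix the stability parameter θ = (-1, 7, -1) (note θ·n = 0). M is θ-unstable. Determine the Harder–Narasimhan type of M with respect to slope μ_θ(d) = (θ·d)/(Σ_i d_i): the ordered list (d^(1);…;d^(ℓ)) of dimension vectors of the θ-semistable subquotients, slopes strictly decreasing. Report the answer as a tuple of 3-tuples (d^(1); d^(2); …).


Via rank(M_{q-1}∘⋯∘M_p): M ≅ I[1,1]^3, I[1,3], I[3,3]^2.
μ_θ-semistable layers: μ^(1)=3; μ^(2)=-1

((0, 1, 1); (4, 0, 2))


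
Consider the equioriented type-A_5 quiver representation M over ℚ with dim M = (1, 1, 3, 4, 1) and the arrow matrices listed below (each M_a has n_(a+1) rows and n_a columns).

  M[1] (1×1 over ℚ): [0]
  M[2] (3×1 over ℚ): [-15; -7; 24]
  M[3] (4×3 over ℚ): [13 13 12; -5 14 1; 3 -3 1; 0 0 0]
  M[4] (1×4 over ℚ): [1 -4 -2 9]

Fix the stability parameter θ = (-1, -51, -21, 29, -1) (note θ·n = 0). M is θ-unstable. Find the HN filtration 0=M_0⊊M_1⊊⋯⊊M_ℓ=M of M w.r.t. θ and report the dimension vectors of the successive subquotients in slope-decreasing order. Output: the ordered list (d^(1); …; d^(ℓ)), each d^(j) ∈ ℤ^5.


Interval decomposition of M: I[1,1], I[2,5], I[3,4]^2, I[4,4].
HN type (ℓ=5): μ^(1)=29; μ^(2)=14; μ^(3)=-1; μ^(4)=-21; μ^(5)=-51

((0, 0, 0, 3, 0); (0, 0, 0, 1, 1); (1, 0, 0, 0, 0); (0, 0, 3, 0, 0); (0, 1, 0, 0, 0))


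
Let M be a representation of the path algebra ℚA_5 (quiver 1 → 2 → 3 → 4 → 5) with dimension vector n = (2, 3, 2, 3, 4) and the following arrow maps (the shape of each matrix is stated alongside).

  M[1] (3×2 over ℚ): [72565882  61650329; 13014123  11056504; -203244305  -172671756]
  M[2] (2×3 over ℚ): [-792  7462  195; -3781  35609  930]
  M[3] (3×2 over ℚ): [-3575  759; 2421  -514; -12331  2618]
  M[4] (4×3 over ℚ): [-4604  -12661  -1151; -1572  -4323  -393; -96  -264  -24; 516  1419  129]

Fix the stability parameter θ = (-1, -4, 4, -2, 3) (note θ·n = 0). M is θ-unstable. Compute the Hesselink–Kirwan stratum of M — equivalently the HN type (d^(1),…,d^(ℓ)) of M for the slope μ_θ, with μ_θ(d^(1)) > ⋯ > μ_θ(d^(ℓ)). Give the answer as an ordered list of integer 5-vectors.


Via rank(M_{q-1}∘⋯∘M_p): M ≅ I[1,4]^2, I[2,2], I[4,5], I[5,5]^3.
μ_θ-semistable layers: μ^(1)=3; μ^(2)=1; μ^(3)=-2; μ^(4)=-5/2; μ^(5)=-4

((0, 0, 0, 0, 4); (0, 0, 2, 2, 0); (0, 0, 0, 1, 0); (2, 2, 0, 0, 0); (0, 1, 0, 0, 0))


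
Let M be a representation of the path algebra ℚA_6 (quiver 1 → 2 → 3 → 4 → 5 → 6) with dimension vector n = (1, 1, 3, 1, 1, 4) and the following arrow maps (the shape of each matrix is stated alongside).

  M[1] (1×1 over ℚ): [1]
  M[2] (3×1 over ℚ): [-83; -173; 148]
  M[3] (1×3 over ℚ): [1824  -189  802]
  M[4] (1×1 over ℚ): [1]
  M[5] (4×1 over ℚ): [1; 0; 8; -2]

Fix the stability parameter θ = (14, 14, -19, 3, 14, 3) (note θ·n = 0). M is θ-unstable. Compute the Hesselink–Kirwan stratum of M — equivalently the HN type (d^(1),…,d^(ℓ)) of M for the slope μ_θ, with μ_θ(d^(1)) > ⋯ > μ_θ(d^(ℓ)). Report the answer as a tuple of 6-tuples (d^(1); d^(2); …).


Barcode: M ≅ I[1,6], I[3,3]^2, I[6,6]^3. HN layers by μ_θ (3 steps, strictly decreasing):
  μ^(1)=17/2; μ^(2)=3; μ^(3)=-19

((0, 0, 0, 0, 1, 1); (1, 1, 1, 1, 0, 3); (0, 0, 2, 0, 0, 0))


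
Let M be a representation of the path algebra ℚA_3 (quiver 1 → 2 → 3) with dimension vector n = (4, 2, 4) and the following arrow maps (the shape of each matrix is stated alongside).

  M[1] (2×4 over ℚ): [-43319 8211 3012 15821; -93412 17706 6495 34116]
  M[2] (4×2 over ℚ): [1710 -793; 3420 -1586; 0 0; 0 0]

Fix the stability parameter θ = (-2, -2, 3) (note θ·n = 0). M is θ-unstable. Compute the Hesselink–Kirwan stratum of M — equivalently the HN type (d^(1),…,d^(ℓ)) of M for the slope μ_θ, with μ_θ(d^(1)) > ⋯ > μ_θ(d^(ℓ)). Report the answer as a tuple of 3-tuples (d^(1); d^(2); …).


Interval decomposition of M: I[1,1]^2, I[1,2], I[1,3], I[3,3]^3.
HN type (ℓ=2): μ^(1)=3; μ^(2)=-2

((0, 0, 4); (4, 2, 0))


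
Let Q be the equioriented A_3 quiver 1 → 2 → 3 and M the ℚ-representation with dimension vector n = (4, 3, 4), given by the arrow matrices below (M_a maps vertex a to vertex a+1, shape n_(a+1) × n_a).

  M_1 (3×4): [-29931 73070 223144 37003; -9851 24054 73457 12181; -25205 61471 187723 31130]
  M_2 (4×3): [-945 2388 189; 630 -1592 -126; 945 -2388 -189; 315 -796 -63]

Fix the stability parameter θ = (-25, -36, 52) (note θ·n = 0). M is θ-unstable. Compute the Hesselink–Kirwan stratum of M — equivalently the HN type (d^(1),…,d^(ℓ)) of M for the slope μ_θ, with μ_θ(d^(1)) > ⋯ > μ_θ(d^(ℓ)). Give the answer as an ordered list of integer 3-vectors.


Via rank(M_{q-1}∘⋯∘M_p): M ≅ I[1,1], I[1,2]^2, I[1,3], I[3,3]^3.
μ_θ-semistable layers: μ^(1)=52; μ^(2)=-25; μ^(3)=-61/2

((0, 0, 4); (1, 0, 0); (3, 3, 0))


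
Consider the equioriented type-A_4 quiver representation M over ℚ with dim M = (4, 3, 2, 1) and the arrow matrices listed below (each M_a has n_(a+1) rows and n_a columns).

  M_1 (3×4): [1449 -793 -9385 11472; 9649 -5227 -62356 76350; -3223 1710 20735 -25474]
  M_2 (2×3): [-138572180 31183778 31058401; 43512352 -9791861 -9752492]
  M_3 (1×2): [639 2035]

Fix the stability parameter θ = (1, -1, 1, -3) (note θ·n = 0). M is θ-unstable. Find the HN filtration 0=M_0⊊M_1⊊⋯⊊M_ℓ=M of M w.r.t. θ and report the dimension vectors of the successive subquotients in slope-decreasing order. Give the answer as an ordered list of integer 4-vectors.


Via rank(M_{q-1}∘⋯∘M_p): M ≅ I[1,1], I[1,2], I[1,3], I[1,4].
μ_θ-semistable layers: μ^(1)=1; μ^(2)=0; μ^(3)=-1/2

((1, 0, 1, 0); (2, 2, 0, 0); (1, 1, 1, 1))


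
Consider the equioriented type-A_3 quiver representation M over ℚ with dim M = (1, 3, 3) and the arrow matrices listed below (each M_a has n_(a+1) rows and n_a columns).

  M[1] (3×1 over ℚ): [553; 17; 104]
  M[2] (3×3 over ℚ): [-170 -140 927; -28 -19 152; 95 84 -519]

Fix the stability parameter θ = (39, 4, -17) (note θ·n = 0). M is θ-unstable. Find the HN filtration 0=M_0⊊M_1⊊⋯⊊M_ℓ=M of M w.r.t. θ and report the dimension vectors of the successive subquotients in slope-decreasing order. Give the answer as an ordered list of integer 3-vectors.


Via rank(M_{q-1}∘⋯∘M_p): M ≅ I[1,3], I[2,3]^2.
μ_θ-semistable layers: μ^(1)=26/3; μ^(2)=-13/2

((1, 1, 1); (0, 2, 2))


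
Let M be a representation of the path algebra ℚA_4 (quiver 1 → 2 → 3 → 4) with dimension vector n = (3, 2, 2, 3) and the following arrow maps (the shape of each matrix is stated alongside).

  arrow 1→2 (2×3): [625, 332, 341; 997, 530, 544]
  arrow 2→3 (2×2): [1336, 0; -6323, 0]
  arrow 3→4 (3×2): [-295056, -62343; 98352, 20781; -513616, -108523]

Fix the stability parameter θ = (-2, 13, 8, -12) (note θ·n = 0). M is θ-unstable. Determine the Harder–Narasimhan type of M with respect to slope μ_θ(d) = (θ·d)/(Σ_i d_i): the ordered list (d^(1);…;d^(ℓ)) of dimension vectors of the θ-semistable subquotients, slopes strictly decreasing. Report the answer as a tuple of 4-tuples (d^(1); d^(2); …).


Barcode: M ≅ I[1,1], I[1,2], I[1,4], I[3,3], I[4,4]^2. HN layers by μ_θ (5 steps, strictly decreasing):
  μ^(1)=13; μ^(2)=8; μ^(3)=3; μ^(4)=-2; μ^(5)=-12

((0, 1, 0, 0); (0, 0, 1, 0); (0, 1, 1, 1); (3, 0, 0, 0); (0, 0, 0, 2))


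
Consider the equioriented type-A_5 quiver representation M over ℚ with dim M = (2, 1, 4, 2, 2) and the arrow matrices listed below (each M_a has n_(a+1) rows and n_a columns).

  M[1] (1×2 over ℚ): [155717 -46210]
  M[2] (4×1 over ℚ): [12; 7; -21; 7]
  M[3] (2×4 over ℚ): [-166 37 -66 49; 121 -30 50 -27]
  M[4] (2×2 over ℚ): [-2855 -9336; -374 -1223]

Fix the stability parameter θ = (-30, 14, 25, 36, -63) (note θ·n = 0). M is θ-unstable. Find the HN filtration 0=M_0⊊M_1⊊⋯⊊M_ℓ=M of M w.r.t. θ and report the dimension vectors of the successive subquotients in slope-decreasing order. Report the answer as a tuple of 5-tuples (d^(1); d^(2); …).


Barcode: M ≅ I[1,1], I[1,5], I[3,3]^2, I[3,5]. HN layers by μ_θ (4 steps, strictly decreasing):
  μ^(1)=25; μ^(2)=3; μ^(3)=-2/3; μ^(4)=-30

((0, 0, 2, 0, 0); (0, 1, 1, 1, 1); (0, 0, 1, 1, 1); (2, 0, 0, 0, 0))


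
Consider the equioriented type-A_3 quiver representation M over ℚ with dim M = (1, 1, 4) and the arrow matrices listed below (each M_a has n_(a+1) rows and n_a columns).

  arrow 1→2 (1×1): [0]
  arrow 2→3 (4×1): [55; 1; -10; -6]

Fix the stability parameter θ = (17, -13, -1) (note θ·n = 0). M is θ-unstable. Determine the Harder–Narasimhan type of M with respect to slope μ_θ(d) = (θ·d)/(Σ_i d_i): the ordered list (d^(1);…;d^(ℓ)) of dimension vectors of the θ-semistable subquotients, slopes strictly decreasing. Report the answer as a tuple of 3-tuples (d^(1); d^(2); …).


Barcode: M ≅ I[1,1], I[2,3], I[3,3]^3. HN layers by μ_θ (3 steps, strictly decreasing):
  μ^(1)=17; μ^(2)=-1; μ^(3)=-13

((1, 0, 0); (0, 0, 4); (0, 1, 0))


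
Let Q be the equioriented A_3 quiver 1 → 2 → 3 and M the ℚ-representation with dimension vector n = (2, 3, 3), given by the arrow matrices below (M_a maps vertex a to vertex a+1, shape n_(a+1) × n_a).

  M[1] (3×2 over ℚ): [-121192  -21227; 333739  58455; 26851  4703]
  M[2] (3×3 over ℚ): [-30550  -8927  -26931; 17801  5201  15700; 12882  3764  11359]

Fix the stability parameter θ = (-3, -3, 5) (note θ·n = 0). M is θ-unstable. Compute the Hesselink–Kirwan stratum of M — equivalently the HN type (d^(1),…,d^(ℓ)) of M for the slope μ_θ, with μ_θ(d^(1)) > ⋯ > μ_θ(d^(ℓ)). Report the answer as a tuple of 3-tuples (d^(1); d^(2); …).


Via rank(M_{q-1}∘⋯∘M_p): M ≅ I[1,3]^2, I[2,3].
μ_θ-semistable layers: μ^(1)=5; μ^(2)=-3

((0, 0, 3); (2, 3, 0))


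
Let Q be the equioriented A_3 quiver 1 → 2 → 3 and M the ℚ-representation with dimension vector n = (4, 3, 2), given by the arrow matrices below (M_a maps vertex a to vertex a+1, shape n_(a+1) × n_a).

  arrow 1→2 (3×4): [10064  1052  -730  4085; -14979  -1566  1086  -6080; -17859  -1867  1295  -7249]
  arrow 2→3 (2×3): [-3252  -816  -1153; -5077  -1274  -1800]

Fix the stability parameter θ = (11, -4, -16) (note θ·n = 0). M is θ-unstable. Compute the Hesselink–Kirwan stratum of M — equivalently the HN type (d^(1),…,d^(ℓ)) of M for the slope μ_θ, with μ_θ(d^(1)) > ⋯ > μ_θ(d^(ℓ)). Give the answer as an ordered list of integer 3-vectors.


Via rank(M_{q-1}∘⋯∘M_p): M ≅ I[1,1], I[1,2], I[1,3]^2.
μ_θ-semistable layers: μ^(1)=11; μ^(2)=7/2; μ^(3)=-3

((1, 0, 0); (1, 1, 0); (2, 2, 2))


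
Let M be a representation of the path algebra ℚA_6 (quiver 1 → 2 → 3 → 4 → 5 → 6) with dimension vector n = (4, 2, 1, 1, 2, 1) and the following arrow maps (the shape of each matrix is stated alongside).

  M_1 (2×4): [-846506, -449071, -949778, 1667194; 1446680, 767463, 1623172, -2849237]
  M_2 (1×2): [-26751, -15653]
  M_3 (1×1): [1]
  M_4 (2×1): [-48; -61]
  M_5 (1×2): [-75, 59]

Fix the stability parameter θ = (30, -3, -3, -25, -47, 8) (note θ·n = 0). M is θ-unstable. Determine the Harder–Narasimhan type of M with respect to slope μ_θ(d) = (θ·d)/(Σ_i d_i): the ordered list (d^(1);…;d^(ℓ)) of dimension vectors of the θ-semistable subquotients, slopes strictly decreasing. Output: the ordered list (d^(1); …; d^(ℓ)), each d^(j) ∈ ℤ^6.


Barcode: M ≅ I[1,1]^2, I[1,2], I[1,6], I[5,5]. HN layers by μ_θ (5 steps, strictly decreasing):
  μ^(1)=30; μ^(2)=27/2; μ^(3)=8; μ^(4)=-48/5; μ^(5)=-47

((2, 0, 0, 0, 0, 0); (1, 1, 0, 0, 0, 0); (0, 0, 0, 0, 0, 1); (1, 1, 1, 1, 1, 0); (0, 0, 0, 0, 1, 0))


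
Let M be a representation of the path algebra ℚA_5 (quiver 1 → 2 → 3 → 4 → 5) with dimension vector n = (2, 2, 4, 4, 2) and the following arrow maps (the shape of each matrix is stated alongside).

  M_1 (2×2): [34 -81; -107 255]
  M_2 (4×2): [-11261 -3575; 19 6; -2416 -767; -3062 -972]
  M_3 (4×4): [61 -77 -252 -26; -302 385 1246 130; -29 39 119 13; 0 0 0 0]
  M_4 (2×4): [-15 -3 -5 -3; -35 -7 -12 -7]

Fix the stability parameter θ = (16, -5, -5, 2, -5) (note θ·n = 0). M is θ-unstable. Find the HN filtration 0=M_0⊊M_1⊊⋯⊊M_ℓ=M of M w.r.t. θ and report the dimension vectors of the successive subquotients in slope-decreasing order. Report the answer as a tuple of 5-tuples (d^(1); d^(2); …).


Barcode: M ≅ I[1,4], I[1,5], I[3,3], I[3,5], I[4,4]. HN layers by μ_θ (4 steps, strictly decreasing):
  μ^(1)=2; μ^(2)=3/5; μ^(3)=-3/2; μ^(4)=-5

((1, 1, 1, 2, 0); (1, 1, 1, 1, 1); (0, 0, 0, 1, 1); (0, 0, 2, 0, 0))


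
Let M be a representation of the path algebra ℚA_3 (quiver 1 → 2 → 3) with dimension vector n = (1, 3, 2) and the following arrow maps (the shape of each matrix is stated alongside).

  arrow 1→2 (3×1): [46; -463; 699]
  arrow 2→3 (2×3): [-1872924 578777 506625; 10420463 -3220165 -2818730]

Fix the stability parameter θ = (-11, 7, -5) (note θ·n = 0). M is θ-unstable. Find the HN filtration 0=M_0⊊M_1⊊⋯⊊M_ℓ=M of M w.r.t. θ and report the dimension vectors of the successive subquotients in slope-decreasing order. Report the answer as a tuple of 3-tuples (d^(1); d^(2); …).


Barcode: M ≅ I[1,3], I[2,2], I[2,3]. HN layers by μ_θ (3 steps, strictly decreasing):
  μ^(1)=7; μ^(2)=1; μ^(3)=-11

((0, 1, 0); (0, 2, 2); (1, 0, 0))


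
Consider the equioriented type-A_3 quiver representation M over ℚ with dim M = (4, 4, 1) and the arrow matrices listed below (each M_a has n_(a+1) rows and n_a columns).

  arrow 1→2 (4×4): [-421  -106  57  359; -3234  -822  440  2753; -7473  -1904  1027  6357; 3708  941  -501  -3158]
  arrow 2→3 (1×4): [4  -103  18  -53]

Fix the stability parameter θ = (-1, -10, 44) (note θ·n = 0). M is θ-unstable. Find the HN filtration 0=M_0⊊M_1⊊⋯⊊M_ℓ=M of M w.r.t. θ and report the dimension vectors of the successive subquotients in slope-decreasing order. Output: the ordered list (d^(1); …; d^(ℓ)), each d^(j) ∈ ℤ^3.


Via rank(M_{q-1}∘⋯∘M_p): M ≅ I[1,1], I[1,2]^2, I[1,3], I[2,2].
μ_θ-semistable layers: μ^(1)=44; μ^(2)=-1; μ^(3)=-11/2; μ^(4)=-10

((0, 0, 1); (1, 0, 0); (3, 3, 0); (0, 1, 0))


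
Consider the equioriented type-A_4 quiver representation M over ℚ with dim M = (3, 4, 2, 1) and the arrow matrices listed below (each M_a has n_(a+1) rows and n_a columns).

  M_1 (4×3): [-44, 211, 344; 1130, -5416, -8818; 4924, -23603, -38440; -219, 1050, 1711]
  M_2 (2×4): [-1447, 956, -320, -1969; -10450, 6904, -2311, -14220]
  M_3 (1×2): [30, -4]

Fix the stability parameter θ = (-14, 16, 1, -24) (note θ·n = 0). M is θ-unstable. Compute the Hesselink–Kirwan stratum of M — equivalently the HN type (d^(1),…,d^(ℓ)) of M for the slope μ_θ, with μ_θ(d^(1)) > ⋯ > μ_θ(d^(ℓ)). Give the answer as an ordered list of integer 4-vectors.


Interval decomposition of M: I[1,1], I[1,3], I[1,4], I[2,2]^2.
HN type (ℓ=4): μ^(1)=16; μ^(2)=17/2; μ^(3)=-7/3; μ^(4)=-14

((0, 2, 0, 0); (0, 1, 1, 0); (0, 1, 1, 1); (3, 0, 0, 0))


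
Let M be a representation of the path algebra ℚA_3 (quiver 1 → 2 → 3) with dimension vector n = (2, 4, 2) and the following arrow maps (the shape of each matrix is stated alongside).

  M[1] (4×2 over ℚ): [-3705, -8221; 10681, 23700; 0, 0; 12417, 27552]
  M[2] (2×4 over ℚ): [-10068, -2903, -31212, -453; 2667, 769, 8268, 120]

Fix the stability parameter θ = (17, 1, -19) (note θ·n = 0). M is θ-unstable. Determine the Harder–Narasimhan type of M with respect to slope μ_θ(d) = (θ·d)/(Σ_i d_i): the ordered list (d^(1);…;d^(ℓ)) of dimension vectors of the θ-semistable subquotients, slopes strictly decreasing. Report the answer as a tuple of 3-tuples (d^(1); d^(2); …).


Via rank(M_{q-1}∘⋯∘M_p): M ≅ I[1,2], I[1,3], I[2,2], I[2,3].
μ_θ-semistable layers: μ^(1)=9; μ^(2)=1; μ^(3)=-1/3; μ^(4)=-9

((1, 1, 0); (0, 1, 0); (1, 1, 1); (0, 1, 1))


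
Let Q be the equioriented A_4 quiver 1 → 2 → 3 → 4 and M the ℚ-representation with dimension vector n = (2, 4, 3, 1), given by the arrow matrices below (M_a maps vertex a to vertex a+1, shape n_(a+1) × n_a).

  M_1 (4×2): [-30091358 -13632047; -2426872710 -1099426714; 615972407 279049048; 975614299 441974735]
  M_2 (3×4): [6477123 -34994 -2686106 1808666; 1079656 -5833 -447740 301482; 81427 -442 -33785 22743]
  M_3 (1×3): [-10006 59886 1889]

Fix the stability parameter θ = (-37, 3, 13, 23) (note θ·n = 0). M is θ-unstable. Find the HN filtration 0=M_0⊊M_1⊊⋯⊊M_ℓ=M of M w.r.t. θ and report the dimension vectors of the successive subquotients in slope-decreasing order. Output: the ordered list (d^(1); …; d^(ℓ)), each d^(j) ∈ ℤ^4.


Barcode: M ≅ I[1,2], I[1,4], I[2,3]^2. HN layers by μ_θ (4 steps, strictly decreasing):
  μ^(1)=23; μ^(2)=13; μ^(3)=3; μ^(4)=-37

((0, 0, 0, 1); (0, 0, 3, 0); (0, 4, 0, 0); (2, 0, 0, 0))


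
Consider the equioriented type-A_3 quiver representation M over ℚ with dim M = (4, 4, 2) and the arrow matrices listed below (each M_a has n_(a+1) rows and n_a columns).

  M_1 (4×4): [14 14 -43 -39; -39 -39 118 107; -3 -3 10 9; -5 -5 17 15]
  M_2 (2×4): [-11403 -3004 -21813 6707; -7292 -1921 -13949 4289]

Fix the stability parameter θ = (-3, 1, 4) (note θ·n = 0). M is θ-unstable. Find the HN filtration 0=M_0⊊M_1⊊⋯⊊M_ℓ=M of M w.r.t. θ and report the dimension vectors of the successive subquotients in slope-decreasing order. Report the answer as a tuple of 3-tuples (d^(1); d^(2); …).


Interval decomposition of M: I[1,1], I[1,2], I[1,3]^2, I[2,2].
HN type (ℓ=3): μ^(1)=4; μ^(2)=1; μ^(3)=-3

((0, 0, 2); (0, 4, 0); (4, 0, 0))


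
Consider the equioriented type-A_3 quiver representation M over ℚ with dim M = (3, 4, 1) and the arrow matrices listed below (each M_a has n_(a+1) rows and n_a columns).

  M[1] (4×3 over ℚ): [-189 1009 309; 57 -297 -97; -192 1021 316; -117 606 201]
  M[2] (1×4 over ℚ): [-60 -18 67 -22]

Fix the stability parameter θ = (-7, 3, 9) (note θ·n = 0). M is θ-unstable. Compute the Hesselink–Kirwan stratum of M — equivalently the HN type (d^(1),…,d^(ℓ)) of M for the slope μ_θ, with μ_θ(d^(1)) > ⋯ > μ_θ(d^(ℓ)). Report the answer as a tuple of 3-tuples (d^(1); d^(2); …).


Interval decomposition of M: I[1,1], I[1,2], I[1,3], I[2,2]^2.
HN type (ℓ=3): μ^(1)=9; μ^(2)=3; μ^(3)=-7

((0, 0, 1); (0, 4, 0); (3, 0, 0))


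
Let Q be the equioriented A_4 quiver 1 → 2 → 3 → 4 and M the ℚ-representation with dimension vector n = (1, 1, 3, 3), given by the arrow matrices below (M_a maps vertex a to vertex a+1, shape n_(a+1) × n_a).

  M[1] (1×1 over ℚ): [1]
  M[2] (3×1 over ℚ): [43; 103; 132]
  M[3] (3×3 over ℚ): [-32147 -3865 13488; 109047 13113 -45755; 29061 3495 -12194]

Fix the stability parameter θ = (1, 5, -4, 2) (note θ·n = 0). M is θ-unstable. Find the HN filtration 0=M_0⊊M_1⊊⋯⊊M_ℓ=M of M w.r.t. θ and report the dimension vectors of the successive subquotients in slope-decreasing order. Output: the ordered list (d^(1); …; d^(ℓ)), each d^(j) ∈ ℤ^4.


Interval decomposition of M: I[1,3], I[3,4]^2, I[4,4].
HN type (ℓ=3): μ^(1)=2; μ^(2)=2/3; μ^(3)=-4

((0, 0, 0, 3); (1, 1, 1, 0); (0, 0, 2, 0))


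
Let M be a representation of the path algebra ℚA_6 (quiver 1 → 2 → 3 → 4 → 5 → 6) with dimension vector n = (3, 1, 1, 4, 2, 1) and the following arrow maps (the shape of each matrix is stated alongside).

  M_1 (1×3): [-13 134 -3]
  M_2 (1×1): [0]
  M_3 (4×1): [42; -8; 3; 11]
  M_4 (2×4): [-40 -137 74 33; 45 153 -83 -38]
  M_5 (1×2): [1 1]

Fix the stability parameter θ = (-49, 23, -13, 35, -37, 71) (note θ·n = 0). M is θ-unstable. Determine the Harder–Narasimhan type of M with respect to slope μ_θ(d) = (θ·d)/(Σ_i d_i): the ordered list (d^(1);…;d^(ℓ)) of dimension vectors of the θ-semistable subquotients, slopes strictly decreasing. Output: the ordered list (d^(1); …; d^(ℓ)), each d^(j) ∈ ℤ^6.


Interval decomposition of M: I[1,1]^2, I[1,2], I[3,5], I[4,4]^2, I[4,6].
HN type (ℓ=6): μ^(1)=71; μ^(2)=35; μ^(3)=23; μ^(4)=-1; μ^(5)=-13; μ^(6)=-49

((0, 0, 0, 0, 0, 1); (0, 0, 0, 2, 0, 0); (0, 1, 0, 0, 0, 0); (0, 0, 0, 2, 2, 0); (0, 0, 1, 0, 0, 0); (3, 0, 0, 0, 0, 0))


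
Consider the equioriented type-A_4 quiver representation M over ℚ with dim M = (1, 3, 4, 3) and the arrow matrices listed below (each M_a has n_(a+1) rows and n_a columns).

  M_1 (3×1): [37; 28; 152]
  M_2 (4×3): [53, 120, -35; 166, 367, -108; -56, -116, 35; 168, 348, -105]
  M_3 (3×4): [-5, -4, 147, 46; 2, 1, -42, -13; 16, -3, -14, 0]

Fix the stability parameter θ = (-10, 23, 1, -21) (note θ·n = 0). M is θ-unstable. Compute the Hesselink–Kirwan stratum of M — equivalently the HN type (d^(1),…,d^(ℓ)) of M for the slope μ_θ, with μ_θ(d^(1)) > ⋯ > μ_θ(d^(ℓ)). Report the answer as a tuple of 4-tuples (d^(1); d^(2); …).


Via rank(M_{q-1}∘⋯∘M_p): M ≅ I[1,4], I[2,4]^2, I[3,3].
μ_θ-semistable layers: μ^(1)=1; μ^(2)=-10

((0, 3, 4, 3); (1, 0, 0, 0))


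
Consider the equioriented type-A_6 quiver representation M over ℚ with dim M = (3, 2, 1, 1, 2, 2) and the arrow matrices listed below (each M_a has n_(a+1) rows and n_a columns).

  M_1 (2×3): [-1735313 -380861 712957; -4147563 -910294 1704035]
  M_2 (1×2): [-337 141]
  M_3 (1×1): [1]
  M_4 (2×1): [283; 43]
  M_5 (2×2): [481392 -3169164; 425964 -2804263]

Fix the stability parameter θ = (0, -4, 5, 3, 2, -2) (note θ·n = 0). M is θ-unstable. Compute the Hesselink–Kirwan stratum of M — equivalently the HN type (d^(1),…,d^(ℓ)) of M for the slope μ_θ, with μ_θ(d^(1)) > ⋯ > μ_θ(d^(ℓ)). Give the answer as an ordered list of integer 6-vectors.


Interval decomposition of M: I[1,1], I[1,2], I[1,6], I[5,5], I[6,6].
HN type (ℓ=3): μ^(1)=2; μ^(2)=0; μ^(3)=-2

((0, 0, 1, 1, 2, 1); (1, 0, 0, 0, 0, 0); (2, 2, 0, 0, 0, 1))


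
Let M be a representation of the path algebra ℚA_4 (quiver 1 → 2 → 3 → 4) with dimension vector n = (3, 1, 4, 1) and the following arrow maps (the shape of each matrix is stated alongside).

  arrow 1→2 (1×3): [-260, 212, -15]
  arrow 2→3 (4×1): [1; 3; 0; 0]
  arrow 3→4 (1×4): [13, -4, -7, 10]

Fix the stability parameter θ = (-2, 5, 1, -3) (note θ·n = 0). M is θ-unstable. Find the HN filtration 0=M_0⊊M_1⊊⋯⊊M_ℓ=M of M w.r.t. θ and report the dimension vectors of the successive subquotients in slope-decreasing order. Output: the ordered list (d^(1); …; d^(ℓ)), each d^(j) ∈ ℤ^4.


Interval decomposition of M: I[1,1]^2, I[1,4], I[3,3]^3.
HN type (ℓ=2): μ^(1)=1; μ^(2)=-2

((0, 1, 4, 1); (3, 0, 0, 0))


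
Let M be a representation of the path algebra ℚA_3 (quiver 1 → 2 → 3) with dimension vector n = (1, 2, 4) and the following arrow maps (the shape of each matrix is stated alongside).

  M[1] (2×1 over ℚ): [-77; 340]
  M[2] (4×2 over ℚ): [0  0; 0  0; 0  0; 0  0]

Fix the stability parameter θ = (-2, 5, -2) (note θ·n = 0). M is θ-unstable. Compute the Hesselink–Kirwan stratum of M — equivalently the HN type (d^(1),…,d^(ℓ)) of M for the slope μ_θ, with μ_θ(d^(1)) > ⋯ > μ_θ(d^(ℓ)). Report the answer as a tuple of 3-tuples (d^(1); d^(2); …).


Interval decomposition of M: I[1,2], I[2,2], I[3,3]^4.
HN type (ℓ=2): μ^(1)=5; μ^(2)=-2

((0, 2, 0); (1, 0, 4))
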